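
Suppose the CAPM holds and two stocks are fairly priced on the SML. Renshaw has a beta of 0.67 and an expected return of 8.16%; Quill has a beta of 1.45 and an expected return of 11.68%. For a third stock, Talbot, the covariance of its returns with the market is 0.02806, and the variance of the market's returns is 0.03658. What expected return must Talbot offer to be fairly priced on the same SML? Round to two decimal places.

MRP = (11.68% − 8.16%) / (1.45 − 0.67) = 4.5128%
R_f = 8.16% − 0.67 × 4.5128% = 5.1364%
β_Talbot = Cov / Var(R_m) = 0.02806 / 0.03658 = 0.7671
E(R_Talbot) = R_f + β × MRP = 5.1364% + 0.7671 × 4.5128% = 8.60%

8.60%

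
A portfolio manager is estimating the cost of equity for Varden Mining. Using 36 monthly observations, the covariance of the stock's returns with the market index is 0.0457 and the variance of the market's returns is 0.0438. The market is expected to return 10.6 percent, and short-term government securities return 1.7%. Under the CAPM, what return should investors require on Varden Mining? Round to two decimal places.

β = Cov(R_i, R_m) / Var(R_m) = 0.0457 / 0.0438 = 1.0434
MRP = 10.6% − 1.7% = 8.90%
E(R) = R_f + β × MRP = 1.7% + 1.0434 × 8.9% = 10.99%

10.99%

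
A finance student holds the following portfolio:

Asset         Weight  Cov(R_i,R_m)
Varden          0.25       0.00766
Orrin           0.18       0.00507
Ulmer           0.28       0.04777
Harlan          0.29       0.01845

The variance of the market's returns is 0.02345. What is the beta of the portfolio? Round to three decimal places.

0.919

β_Varden = 0.00766 / 0.02345 = 0.3267
β_Orrin = 0.00507 / 0.02345 = 0.2162
β_Ulmer = 0.04777 / 0.02345 = 2.0371
β_Harlan = 0.01845 / 0.02345 = 0.7868
β_P = Σ w_i β_i = 0.25×0.3267 + 0.18×0.2162 + 0.28×2.0371 + 0.29×0.7868 = 0.9192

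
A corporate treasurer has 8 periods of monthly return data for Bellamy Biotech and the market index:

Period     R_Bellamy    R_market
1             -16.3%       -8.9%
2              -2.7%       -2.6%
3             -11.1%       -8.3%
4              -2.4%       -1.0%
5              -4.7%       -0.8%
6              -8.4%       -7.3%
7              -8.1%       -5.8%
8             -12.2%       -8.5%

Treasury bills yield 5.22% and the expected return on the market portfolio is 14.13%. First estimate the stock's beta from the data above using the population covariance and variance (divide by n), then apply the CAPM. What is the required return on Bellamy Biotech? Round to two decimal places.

Mean R_i = (-16.3 − 2.7 − 11.1 − 2.4 − 4.7 − 8.4 − 8.1 − 12.2) / 8 = -8.2375%
Mean R_m = (-8.9 − 2.6 − 8.3 − 1.0 − 0.8 − 7.3 − 5.8 − 8.5) / 8 = -5.4000%
Σ(R_i − R̄_i)(R_m − R̄_m) = 106.5200  ⇒  Cov = 106.5200 / 8 = 13.3150
Σ(R_m − R̄_m)² = 82.4000  ⇒  Var(R_m) = 82.4000 / 8 = 10.3000
β = Cov / Var(R_m) = 13.3150 / 10.3000 = 1.2927
MRP = 14.13% − 5.22% = 8.91%
E(R) = R_f + β × MRP = 5.22% + 1.2927 × 8.91% = 16.74%

16.74%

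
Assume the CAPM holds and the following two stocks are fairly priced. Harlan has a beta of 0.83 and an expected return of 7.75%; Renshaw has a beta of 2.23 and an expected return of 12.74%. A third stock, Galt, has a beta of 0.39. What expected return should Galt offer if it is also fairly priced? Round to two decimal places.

6.18%

MRP (SML slope) = (12.74% − 7.75%) / (2.23 − 0.83) = 4.99% / 1.40 = 3.5643%
R_f (intercept) = 7.75% − 0.83 × 3.5643% = 4.7916%
E(R_Galt) = R_f + β × MRP = 4.7916% + 0.39 × 3.5643% = 6.18%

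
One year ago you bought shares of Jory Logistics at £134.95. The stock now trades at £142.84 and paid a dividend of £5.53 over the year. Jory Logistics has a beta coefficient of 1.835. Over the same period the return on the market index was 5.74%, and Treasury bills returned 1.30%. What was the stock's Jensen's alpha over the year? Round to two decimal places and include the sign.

Realised HPR = (P1 + D1 − P0) / P0 = (142.84 + 5.53 − 134.95) / 134.95 = 13.42 / 134.95 = 9.9444%
MRP = 5.74% − 1.30% = 4.44%
CAPM required = R_f + β·MRP = 1.30% + 1.835 × 4.44% = 9.44740%
α = realised − required = 9.9444% − 9.44740% = +0.50%

+0.50%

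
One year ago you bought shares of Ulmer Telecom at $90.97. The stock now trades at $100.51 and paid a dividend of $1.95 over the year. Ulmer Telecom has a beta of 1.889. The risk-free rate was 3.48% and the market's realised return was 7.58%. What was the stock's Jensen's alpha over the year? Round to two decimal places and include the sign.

+1.41%

Realised HPR = (P1 + D1 − P0) / P0 = (100.51 + 1.95 − 90.97) / 90.97 = 11.49 / 90.97 = 12.6305%
MRP = 7.58% − 3.48% = 4.10%
CAPM required = R_f + β·MRP = 3.48% + 1.889 × 4.10% = 11.22490%
α = realised − required = 12.6305% − 11.22490% = +1.41%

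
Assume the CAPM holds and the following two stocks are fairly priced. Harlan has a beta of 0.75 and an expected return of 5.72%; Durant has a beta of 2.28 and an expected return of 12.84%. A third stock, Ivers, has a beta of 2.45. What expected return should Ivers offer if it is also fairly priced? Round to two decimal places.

13.63%

MRP (SML slope) = (12.84% − 5.72%) / (2.28 − 0.75) = 7.12% / 1.53 = 4.6536%
R_f (intercept) = 5.72% − 0.75 × 4.6536% = 2.2298%
E(R_Ivers) = R_f + β × MRP = 2.2298% + 2.45 × 4.6536% = 13.63%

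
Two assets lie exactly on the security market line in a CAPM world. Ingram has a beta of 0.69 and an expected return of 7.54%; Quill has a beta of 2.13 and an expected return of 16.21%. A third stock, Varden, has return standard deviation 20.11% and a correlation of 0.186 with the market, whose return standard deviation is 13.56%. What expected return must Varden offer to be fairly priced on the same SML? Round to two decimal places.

5.05%

MRP = (16.21% − 7.54%) / (2.13 − 0.69) = 6.0208%
R_f = 7.54% − 0.69 × 6.0208% = 3.3856%
β_Varden = ρ·σ_i/σ_m = 0.186 × 20.11 / 13.56 = 0.2758
E(R_Varden) = R_f + β × MRP = 3.3856% + 0.2758 × 6.0208% = 5.05%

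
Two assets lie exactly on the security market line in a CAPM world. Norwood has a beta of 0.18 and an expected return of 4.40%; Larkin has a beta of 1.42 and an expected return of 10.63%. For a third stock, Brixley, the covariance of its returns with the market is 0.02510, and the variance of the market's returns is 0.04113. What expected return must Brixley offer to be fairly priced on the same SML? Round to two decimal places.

MRP = (10.63% − 4.40%) / (1.42 − 0.18) = 5.0242%
R_f = 4.40% − 0.18 × 5.0242% = 3.4956%
β_Brixley = Cov / Var(R_m) = 0.02510 / 0.04113 = 0.6103
E(R_Brixley) = R_f + β × MRP = 3.4956% + 0.6103 × 5.0242% = 6.56%

6.56%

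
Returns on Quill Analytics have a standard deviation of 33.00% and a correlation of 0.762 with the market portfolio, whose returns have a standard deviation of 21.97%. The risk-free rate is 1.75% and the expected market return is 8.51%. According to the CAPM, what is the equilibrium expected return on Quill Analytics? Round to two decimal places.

9.49%

β = ρ × σ_i / σ_m = 0.762 × 33.00% / 21.97% = 1.1446
MRP = 8.51% − 1.75% = 6.76%
E(R) = 1.75% + 1.1446 × 6.76% = 9.49%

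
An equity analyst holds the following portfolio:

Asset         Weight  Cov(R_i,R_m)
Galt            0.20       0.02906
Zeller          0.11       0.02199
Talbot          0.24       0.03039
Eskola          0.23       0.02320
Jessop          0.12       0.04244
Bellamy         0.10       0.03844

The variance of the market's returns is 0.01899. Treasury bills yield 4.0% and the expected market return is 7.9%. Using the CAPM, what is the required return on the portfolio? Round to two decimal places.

β_Galt = 0.02906 / 0.01899 = 1.5303
β_Zeller = 0.02199 / 0.01899 = 1.1580
β_Talbot = 0.03039 / 0.01899 = 1.6003
β_Eskola = 0.02320 / 0.01899 = 1.2217
β_Jessop = 0.04244 / 0.01899 = 2.2349
β_Bellamy = 0.03844 / 0.01899 = 2.0242
β_P = Σ w_i β_i = 0.20×1.5303 + 0.11×1.1580 + 0.24×1.6003 + 0.23×1.2217 + 0.12×2.2349 + 0.10×2.0242 = 1.5691
MRP = 7.9% − 4.0% = 3.90%
E(R_P) = R_f + β_P × MRP = 4.0% + 1.5691 × 3.9% = 10.12%

10.12%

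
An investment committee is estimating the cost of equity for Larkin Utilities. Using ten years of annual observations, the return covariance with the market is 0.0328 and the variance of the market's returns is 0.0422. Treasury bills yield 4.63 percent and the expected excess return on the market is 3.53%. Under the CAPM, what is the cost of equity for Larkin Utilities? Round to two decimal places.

β = Cov(R_i, R_m) / Var(R_m) = 0.0328 / 0.0422 = 0.7773
E(R) = R_f + β × MRP = 4.63% + 0.7773 × 3.53% = 7.37%

7.37%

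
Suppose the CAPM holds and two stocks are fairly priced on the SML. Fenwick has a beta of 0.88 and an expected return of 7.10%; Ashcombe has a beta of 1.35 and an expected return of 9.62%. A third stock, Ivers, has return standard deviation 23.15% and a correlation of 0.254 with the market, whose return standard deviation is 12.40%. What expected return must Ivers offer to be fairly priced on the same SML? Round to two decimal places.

MRP = (9.62% − 7.10%) / (1.35 − 0.88) = 5.3617%
R_f = 7.10% − 0.88 × 5.3617% = 2.3817%
β_Ivers = ρ·σ_i/σ_m = 0.254 × 23.15 / 12.40 = 0.4742
E(R_Ivers) = R_f + β × MRP = 2.3817% + 0.4742 × 5.3617% = 4.92%

4.92%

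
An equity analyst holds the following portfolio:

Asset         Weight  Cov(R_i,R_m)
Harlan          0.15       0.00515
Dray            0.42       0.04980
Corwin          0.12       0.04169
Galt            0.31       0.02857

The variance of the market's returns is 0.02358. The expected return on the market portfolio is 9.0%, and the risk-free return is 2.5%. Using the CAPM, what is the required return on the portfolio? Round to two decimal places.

β_Harlan = 0.00515 / 0.02358 = 0.2184
β_Dray = 0.04980 / 0.02358 = 2.1120
β_Corwin = 0.04169 / 0.02358 = 1.7680
β_Galt = 0.02857 / 0.02358 = 1.2116
β_P = Σ w_i β_i = 0.15×0.2184 + 0.42×2.1120 + 0.12×1.7680 + 0.31×1.2116 = 1.5076
MRP = 9.0% − 2.5% = 6.50%
E(R_P) = R_f + β_P × MRP = 2.5% + 1.5076 × 6.5% = 12.30%

12.30%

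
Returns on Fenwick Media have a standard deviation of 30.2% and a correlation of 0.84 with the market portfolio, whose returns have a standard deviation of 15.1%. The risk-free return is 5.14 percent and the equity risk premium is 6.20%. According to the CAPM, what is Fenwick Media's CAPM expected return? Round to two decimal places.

β = ρ × σ_i / σ_m = 0.84 × 30.2% / 15.1% = 1.6800
E(R) = 5.14% + 1.6800 × 6.20% = 15.56%

15.56%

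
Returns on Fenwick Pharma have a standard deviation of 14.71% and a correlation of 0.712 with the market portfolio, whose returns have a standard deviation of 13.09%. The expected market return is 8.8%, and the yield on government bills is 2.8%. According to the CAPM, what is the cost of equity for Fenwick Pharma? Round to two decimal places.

7.60%

β = ρ × σ_i / σ_m = 0.712 × 14.71% / 13.09% = 0.8001
MRP = 8.8% − 2.8% = 6.00%
E(R) = 2.8% + 0.8001 × 6.0% = 7.60%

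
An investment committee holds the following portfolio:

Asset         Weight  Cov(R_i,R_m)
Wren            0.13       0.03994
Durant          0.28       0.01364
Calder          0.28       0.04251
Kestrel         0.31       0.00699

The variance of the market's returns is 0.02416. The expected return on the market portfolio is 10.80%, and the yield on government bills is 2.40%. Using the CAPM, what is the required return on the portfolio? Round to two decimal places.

β_Wren = 0.03994 / 0.02416 = 1.6531
β_Durant = 0.01364 / 0.02416 = 0.5646
β_Calder = 0.04251 / 0.02416 = 1.7595
β_Kestrel = 0.00699 / 0.02416 = 0.2893
β_P = Σ w_i β_i = 0.13×1.6531 + 0.28×0.5646 + 0.28×1.7595 + 0.31×0.2893 = 0.9553
MRP = 10.80% − 2.40% = 8.40%
E(R_P) = R_f + β_P × MRP = 2.40% + 0.9553 × 8.40% = 10.42%

10.42%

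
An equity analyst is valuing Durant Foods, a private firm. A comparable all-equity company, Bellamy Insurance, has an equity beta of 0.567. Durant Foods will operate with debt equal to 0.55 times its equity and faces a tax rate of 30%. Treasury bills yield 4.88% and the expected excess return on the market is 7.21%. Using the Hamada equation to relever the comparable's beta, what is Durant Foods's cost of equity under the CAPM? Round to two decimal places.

β_L = β_U × [1 + (1 − t)(D/E)] = 0.567 × [1 + (1 − 0.30) × 0.55]
    = 0.567 × [1 + 0.70 × 0.55] = 0.567 × 1.3850 = 0.7853
E(R) = R_f + β_L × MRP = 4.88% + 0.7853 × 7.21% = 10.54%

10.54%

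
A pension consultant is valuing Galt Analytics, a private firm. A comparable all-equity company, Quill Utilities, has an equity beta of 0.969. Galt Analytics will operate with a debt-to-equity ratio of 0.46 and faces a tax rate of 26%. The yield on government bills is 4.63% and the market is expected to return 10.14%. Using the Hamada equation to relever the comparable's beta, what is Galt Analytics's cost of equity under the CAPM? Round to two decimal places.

β_L = β_U × [1 + (1 − t)(D/E)] = 0.969 × [1 + (1 − 0.26) × 0.46]
    = 0.969 × [1 + 0.74 × 0.46] = 0.969 × 1.3404 = 1.2988
MRP = 10.14% − 4.63% = 5.51%
E(R) = R_f + β_L × MRP = 4.63% + 1.2988 × 5.51% = 11.79%

11.79%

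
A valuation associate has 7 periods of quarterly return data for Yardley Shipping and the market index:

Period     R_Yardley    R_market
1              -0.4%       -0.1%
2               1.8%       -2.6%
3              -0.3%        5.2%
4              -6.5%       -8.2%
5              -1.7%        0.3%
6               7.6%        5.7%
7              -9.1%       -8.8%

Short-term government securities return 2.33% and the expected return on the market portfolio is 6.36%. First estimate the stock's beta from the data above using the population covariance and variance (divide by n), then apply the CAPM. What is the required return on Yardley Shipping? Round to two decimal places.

Mean R_i = (-0.4 + 1.8 − 0.3 − 6.5 − 1.7 + 7.6 − 9.1) / 7 = -1.2286%
Mean R_m = (-0.1 − 2.6 + 5.2 − 8.2 + 0.3 + 5.7 − 8.8) / 7 = -1.2143%
Σ(R_i − R̄_i)(R_m − R̄_m) = 159.5471  ⇒  Cov = 159.5471 / 7 = 22.7924
Σ(R_m − R̄_m)² = 200.7486  ⇒  Var(R_m) = 200.7486 / 7 = 28.6784
β = Cov / Var(R_m) = 22.7924 / 28.6784 = 0.7948
MRP = 6.36% − 2.33% = 4.03%
E(R) = R_f + β × MRP = 2.33% + 0.7948 × 4.03% = 5.53%

5.53%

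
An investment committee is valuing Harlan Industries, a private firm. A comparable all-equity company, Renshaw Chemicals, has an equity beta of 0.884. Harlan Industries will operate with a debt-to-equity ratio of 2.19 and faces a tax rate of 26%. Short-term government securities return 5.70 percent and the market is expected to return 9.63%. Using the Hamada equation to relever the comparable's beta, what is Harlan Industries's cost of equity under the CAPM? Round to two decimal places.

14.80%

β_L = β_U × [1 + (1 − t)(D/E)] = 0.884 × [1 + (1 − 0.26) × 2.19]
    = 0.884 × [1 + 0.74 × 2.19] = 0.884 × 2.6206 = 2.3166
MRP = 9.63% − 5.70% = 3.93%
E(R) = R_f + β_L × MRP = 5.70% + 2.3166 × 3.93% = 14.80%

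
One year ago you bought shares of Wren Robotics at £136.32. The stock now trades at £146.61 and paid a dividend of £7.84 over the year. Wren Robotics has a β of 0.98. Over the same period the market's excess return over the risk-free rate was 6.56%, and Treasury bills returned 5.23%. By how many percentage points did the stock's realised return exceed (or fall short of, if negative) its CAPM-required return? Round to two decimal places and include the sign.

Realised HPR = (P1 + D1 − P0) / P0 = (146.61 + 7.84 − 136.32) / 136.32 = 18.13 / 136.32 = 13.2996%
CAPM required = R_f + β·MRP = 5.23% + 0.98 × 6.56% = 11.6588%
α = realised − required = 13.2996% − 11.6588% = +1.64%

+1.64%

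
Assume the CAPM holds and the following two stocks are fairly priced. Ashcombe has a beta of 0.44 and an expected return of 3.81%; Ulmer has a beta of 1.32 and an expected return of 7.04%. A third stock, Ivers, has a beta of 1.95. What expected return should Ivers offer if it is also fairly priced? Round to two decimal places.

MRP (SML slope) = (7.04% − 3.81%) / (1.32 − 0.44) = 3.23% / 0.88 = 3.6705%
R_f (intercept) = 3.81% − 0.44 × 3.6705% = 2.1950%
E(R_Ivers) = R_f + β × MRP = 2.1950% + 1.95 × 3.6705% = 9.35%

9.35%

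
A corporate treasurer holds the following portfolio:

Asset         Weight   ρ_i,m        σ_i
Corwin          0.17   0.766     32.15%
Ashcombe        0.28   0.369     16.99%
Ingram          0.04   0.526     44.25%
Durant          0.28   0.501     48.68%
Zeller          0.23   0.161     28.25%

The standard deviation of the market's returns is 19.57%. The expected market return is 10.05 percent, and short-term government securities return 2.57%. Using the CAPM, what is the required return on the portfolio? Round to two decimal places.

8.21%

β_Corwin = 0.766 × 32.15% / 19.57% = 1.2584
β_Ashcombe = 0.369 × 16.99% / 19.57% = 0.3204
β_Ingram = 0.526 × 44.25% / 19.57% = 1.1893
β_Durant = 0.501 × 48.68% / 19.57% = 1.2462
β_Zeller = 0.161 × 28.25% / 19.57% = 0.2324
β_P = Σ w_i β_i = 0.17×1.2584 + 0.28×0.3204 + 0.04×1.1893 + 0.28×1.2462 + 0.23×0.2324 = 0.7536
MRP = 10.05% − 2.57% = 7.48%
E(R_P) = R_f + β_P × MRP = 2.57% + 0.7536 × 7.48% = 8.21%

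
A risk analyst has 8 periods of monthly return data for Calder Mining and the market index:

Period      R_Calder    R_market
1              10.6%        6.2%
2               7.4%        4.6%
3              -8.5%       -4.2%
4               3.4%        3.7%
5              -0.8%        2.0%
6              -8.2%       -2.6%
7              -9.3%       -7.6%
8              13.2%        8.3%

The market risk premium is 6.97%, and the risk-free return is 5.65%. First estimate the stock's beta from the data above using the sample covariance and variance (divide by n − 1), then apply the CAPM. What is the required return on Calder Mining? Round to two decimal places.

Mean R_i = (10.6 + 7.4 − 8.5 + 3.4 − 0.8 − 8.2 − 9.3 + 13.2) / 8 = 0.9750%
Mean R_m = (6.2 + 4.6 − 4.2 + 3.7 + 2.0 − 2.6 − 7.6 + 8.3) / 8 = 1.3000%
Σ(R_i − R̄_i)(R_m − R̄_m) = 337.8600  ⇒  Cov = 337.8600 / 7 = 48.2657
Σ(R_m − R̄_m)² = 214.8200  ⇒  Var(R_m) = 214.8200 / 7 = 30.6886
β = Cov / Var(R_m) = 48.2657 / 30.6886 = 1.5728
E(R) = R_f + β × MRP = 5.65% + 1.5728 × 6.97% = 16.61%

16.61%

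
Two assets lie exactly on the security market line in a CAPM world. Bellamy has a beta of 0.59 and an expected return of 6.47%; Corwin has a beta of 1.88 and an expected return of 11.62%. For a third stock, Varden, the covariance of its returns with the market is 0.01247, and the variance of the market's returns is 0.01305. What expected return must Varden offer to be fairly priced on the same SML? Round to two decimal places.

MRP = (11.62% − 6.47%) / (1.88 − 0.59) = 3.9922%
R_f = 6.47% − 0.59 × 3.9922% = 4.1146%
β_Varden = Cov / Var(R_m) = 0.01247 / 0.01305 = 0.9556
E(R_Varden) = R_f + β × MRP = 4.1146% + 0.9556 × 3.9922% = 7.93%

7.93%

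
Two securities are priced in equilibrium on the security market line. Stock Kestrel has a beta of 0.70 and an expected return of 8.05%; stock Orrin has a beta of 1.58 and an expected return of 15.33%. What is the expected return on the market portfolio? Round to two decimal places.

10.53%

Both satisfy E(R) = R_f + β·MRP, so the slope of the SML is
MRP = (15.33% − 8.05%) / (1.58 − 0.70) = 7.28% / 0.88 = 8.2727%
R_f = E(R_Kestrel) − β_Kestrel·MRP = 8.05% − 0.70 × 8.2727% = 2.2591%
E(R_m) = R_f + MRP = 2.2591% + 8.2727% = 10.53%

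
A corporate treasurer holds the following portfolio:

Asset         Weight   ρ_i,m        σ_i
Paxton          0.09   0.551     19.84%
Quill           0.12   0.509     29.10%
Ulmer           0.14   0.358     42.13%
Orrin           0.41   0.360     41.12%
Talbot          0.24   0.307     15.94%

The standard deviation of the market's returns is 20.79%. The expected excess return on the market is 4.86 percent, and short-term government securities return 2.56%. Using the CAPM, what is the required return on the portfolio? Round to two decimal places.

β_Paxton = 0.551 × 19.84% / 20.79% = 0.5258
β_Quill = 0.509 × 29.10% / 20.79% = 0.7125
β_Ulmer = 0.358 × 42.13% / 20.79% = 0.7255
β_Orrin = 0.360 × 41.12% / 20.79% = 0.7120
β_Talbot = 0.307 × 15.94% / 20.79% = 0.2354
β_P = Σ w_i β_i = 0.09×0.5258 + 0.12×0.7125 + 0.14×0.7255 + 0.41×0.7120 + 0.24×0.2354 = 0.5828
E(R_P) = R_f + β_P × MRP = 2.56% + 0.5828 × 4.86% = 5.39%

5.39%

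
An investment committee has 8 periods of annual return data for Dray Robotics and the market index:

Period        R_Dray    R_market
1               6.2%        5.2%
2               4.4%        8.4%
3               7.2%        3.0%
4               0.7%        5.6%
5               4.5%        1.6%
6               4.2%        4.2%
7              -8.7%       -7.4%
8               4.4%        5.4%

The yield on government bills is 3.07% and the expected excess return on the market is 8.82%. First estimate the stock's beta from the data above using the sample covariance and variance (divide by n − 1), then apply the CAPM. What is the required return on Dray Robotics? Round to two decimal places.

Mean R_i = (6.2 + 4.4 + 7.2 + 0.7 + 4.5 + 4.2 − 8.7 + 4.4) / 8 = 2.8625%
Mean R_m = (5.2 + 8.4 + 3.0 + 5.6 + 1.6 + 4.2 − 7.4 + 5.4) / 8 = 3.2500%
Σ(R_i − R̄_i)(R_m − R̄_m) = 133.2750  ⇒  Cov = 133.2750 / 7 = 19.0393
Σ(R_m − R̄_m)² = 157.5800  ⇒  Var(R_m) = 157.5800 / 7 = 22.5114
β = Cov / Var(R_m) = 19.0393 / 22.5114 = 0.8458
E(R) = R_f + β × MRP = 3.07% + 0.8458 × 8.82% = 10.53%

10.53%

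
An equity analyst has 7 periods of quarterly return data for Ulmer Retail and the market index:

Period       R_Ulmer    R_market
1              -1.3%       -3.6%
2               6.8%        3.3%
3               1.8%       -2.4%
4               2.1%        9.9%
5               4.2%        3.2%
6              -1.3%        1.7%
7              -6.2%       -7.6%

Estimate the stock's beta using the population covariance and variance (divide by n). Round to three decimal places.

Mean R_i = (-1.3 + 6.8 + 1.8 + 2.1 + 4.2 − 1.3 − 6.2) / 7 = 0.8714%
Mean R_m = (-3.6 + 3.3 − 2.4 + 9.9 + 3.2 + 1.7 − 7.6) / 7 = 0.6429%
Σ(R_i − R̄_i)(R_m − R̄_m) = 98.0186  ⇒  Cov = 98.0186 / 7 = 14.0027
Σ(R_m − R̄_m)² = 195.6171  ⇒  Var(R_m) = 195.6171 / 7 = 27.9453
β = Cov / Var(R_m) = 14.0027 / 27.9453 = 0.5011

0.501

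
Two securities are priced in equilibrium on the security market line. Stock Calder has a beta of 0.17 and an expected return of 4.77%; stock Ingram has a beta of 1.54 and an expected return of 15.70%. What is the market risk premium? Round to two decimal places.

7.98%

Both satisfy E(R) = R_f + β·MRP, so the slope of the SML is
MRP = (15.70% − 4.77%) / (1.54 − 0.17) = 10.93% / 1.37 = 7.9781%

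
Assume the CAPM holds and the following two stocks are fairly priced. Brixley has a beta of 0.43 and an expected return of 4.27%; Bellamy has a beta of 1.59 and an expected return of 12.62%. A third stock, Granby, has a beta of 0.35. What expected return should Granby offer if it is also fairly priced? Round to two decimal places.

MRP (SML slope) = (12.62% − 4.27%) / (1.59 − 0.43) = 8.35% / 1.16 = 7.1983%
R_f (intercept) = 4.27% − 0.43 × 7.1983% = 1.1747%
E(R_Granby) = R_f + β × MRP = 1.1747% + 0.35 × 7.1983% = 3.69%

3.69%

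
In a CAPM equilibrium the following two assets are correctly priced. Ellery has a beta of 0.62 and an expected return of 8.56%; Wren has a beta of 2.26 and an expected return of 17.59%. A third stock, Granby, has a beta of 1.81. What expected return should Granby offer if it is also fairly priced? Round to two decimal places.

15.11%

MRP (SML slope) = (17.59% − 8.56%) / (2.26 − 0.62) = 9.03% / 1.64 = 5.5061%
R_f (intercept) = 8.56% − 0.62 × 5.5061% = 5.1462%
E(R_Granby) = R_f + β × MRP = 5.1462% + 1.81 × 5.5061% = 15.11%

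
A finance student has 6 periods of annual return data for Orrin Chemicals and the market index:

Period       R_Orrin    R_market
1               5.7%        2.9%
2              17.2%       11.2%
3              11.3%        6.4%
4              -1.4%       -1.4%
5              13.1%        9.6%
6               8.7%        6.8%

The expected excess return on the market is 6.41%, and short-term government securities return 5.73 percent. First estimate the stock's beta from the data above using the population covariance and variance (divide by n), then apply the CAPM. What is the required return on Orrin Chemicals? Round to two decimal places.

Mean R_i = (5.7 + 17.2 + 11.3 − 1.4 + 13.1 + 8.7) / 6 = 9.1000%
Mean R_m = (2.9 + 11.2 + 6.4 − 1.4 + 9.6 + 6.8) / 6 = 5.9167%
Σ(R_i − R̄_i)(R_m − R̄_m) = 145.3200  ⇒  Cov = 145.3200 / 6 = 24.2200
Σ(R_m − R̄_m)² = 105.1283  ⇒  Var(R_m) = 105.1283 / 6 = 17.5214
β = Cov / Var(R_m) = 24.2200 / 17.5214 = 1.3823
E(R) = R_f + β × MRP = 5.73% + 1.3823 × 6.41% = 14.59%

14.59%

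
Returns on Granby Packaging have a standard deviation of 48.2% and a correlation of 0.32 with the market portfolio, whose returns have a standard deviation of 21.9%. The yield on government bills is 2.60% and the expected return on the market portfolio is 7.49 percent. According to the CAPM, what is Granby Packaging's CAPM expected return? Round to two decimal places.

6.04%

β = ρ × σ_i / σ_m = 0.32 × 48.2% / 21.9% = 0.7043
MRP = 7.49% − 2.60% = 4.89%
E(R) = 2.60% + 0.7043 × 4.89% = 6.04%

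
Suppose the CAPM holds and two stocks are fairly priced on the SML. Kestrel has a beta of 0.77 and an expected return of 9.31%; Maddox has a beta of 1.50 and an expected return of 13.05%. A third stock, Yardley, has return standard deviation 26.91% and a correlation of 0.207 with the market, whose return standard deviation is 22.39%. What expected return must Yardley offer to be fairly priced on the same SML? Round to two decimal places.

6.64%

MRP = (13.05% − 9.31%) / (1.50 − 0.77) = 5.1233%
R_f = 9.31% − 0.77 × 5.1233% = 5.3651%
β_Yardley = ρ·σ_i/σ_m = 0.207 × 26.91 / 22.39 = 0.2488
E(R_Yardley) = R_f + β × MRP = 5.3651% + 0.2488 × 5.1233% = 6.64%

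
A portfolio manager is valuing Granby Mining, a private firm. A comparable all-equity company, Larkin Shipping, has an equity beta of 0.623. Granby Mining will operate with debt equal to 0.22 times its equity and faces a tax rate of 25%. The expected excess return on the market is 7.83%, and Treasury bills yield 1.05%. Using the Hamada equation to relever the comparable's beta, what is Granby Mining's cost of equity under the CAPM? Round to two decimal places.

β_L = β_U × [1 + (1 − t)(D/E)] = 0.623 × [1 + (1 − 0.25) × 0.22]
    = 0.623 × [1 + 0.75 × 0.22] = 0.623 × 1.1650 = 0.7258
E(R) = R_f + β_L × MRP = 1.05% + 0.7258 × 7.83% = 6.73%

6.73%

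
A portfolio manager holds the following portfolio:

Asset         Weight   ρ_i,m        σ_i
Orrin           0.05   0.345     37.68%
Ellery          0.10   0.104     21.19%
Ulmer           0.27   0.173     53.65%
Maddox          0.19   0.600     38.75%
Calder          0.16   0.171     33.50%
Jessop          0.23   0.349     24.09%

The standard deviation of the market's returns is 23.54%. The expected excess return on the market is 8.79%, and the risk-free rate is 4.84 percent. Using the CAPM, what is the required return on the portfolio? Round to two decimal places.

β_Orrin = 0.345 × 37.68% / 23.54% = 0.5522
β_Ellery = 0.104 × 21.19% / 23.54% = 0.0936
β_Ulmer = 0.173 × 53.65% / 23.54% = 0.3943
β_Maddox = 0.600 × 38.75% / 23.54% = 0.9877
β_Calder = 0.171 × 33.50% / 23.54% = 0.2434
β_Jessop = 0.349 × 24.09% / 23.54% = 0.3572
β_P = Σ w_i β_i = 0.05×0.5522 + 0.10×0.0936 + 0.27×0.3943 + 0.19×0.9877 + 0.16×0.2434 + 0.23×0.3572 = 0.4522
E(R_P) = R_f + β_P × MRP = 4.84% + 0.4522 × 8.79% = 8.81%

8.81%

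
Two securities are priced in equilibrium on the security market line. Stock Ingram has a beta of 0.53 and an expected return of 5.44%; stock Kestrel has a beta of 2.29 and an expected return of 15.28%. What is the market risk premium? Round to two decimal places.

Both satisfy E(R) = R_f + β·MRP, so the slope of the SML is
MRP = (15.28% − 5.44%) / (2.29 − 0.53) = 9.84% / 1.76 = 5.5909%

5.59%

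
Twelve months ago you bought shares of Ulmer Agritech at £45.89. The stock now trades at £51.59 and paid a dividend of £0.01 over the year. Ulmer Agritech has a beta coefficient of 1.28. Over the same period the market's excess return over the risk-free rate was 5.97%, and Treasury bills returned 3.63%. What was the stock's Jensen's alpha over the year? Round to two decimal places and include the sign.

Realised HPR = (P1 + D1 − P0) / P0 = (51.59 + 0.01 − 45.89) / 45.89 = 5.71 / 45.89 = 12.4428%
CAPM required = R_f + β·MRP = 3.63% + 1.28 × 5.97% = 11.2716%
α = realised − required = 12.4428% − 11.2716% = +1.17%

+1.17%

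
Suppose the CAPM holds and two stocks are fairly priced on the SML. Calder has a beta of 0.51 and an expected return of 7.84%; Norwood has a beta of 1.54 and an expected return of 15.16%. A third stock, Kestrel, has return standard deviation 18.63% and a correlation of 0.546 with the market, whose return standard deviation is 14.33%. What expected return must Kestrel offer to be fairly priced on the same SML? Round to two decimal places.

MRP = (15.16% − 7.84%) / (1.54 − 0.51) = 7.1068%
R_f = 7.84% − 0.51 × 7.1068% = 4.2155%
β_Kestrel = ρ·σ_i/σ_m = 0.546 × 18.63 / 14.33 = 0.7098
E(R_Kestrel) = R_f + β × MRP = 4.2155% + 0.7098 × 7.1068% = 9.26%

9.26%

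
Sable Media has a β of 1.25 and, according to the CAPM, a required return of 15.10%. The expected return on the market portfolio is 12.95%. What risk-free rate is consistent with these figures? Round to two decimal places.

4.35%

E(R) = R_f + β(E(R_m) − R_f) = R_f(1 − β) + β·E(R_m)
15.10% = R_f × (1 − 1.25) + 1.25 × 12.95%
15.10% = R_f × -0.25 + 16.1875%
R_f = (15.10% − 16.1875%) / -0.25 = 4.35%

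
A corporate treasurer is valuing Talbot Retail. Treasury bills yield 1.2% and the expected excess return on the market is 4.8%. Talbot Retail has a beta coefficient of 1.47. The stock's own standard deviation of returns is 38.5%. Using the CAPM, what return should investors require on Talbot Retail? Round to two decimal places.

8.26%

E(R) = R_f + β × MRP = 1.2% + 1.47 × 4.8% = 8.26%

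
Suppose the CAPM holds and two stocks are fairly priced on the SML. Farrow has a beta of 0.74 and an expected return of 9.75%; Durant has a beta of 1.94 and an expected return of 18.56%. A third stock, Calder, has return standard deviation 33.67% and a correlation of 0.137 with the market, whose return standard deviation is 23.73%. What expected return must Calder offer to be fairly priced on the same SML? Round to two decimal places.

MRP = (18.56% − 9.75%) / (1.94 − 0.74) = 7.3417%
R_f = 9.75% − 0.74 × 7.3417% = 4.3171%
β_Calder = ρ·σ_i/σ_m = 0.137 × 33.67 / 23.73 = 0.1944
E(R_Calder) = R_f + β × MRP = 4.3171% + 0.1944 × 7.3417% = 5.74%

5.74%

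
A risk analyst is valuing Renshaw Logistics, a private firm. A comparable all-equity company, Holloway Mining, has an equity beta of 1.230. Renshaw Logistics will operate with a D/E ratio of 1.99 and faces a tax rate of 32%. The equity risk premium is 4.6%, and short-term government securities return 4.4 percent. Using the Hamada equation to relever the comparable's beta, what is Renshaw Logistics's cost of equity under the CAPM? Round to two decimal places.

β_L = β_U × [1 + (1 − t)(D/E)] = 1.230 × [1 + (1 − 0.32) × 1.99]
    = 1.230 × [1 + 0.68 × 1.99] = 1.230 × 2.3532 = 2.8944
E(R) = R_f + β_L × MRP = 4.4% + 2.8944 × 4.6% = 17.71%

17.71%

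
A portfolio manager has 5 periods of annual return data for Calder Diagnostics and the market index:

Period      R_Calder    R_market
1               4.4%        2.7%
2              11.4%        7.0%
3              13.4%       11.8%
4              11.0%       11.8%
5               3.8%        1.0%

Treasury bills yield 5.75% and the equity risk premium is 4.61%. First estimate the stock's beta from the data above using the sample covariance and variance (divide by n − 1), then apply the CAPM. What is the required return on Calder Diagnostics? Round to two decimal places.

9.49%

Mean R_i = (4.4 + 11.4 + 13.4 + 11.0 + 3.8) / 5 = 8.8000%
Mean R_m = (2.7 + 7.0 + 11.8 + 11.8 + 1.0) / 5 = 6.8600%
Σ(R_i − R̄_i)(R_m − R̄_m) = 81.5600  ⇒  Cov = 81.5600 / 4 = 20.3900
Σ(R_m − R̄_m)² = 100.4720  ⇒  Var(R_m) = 100.4720 / 4 = 25.1180
β = Cov / Var(R_m) = 20.3900 / 25.1180 = 0.8118
E(R) = R_f + β × MRP = 5.75% + 0.8118 × 4.61% = 9.49%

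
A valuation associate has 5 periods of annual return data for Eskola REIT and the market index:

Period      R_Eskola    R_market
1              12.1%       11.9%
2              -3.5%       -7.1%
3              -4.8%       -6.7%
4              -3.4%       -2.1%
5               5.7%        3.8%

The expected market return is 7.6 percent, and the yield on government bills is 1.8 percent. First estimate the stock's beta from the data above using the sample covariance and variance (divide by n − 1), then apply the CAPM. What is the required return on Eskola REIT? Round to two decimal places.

7.02%

Mean R_i = (12.1 − 3.5 − 4.8 − 3.4 + 5.7) / 5 = 1.2200%
Mean R_m = (11.9 − 7.1 − 6.7 − 2.1 + 3.8) / 5 = -0.0400%
Σ(R_i − R̄_i)(R_m − R̄_m) = 230.0440  ⇒  Cov = 230.0440 / 4 = 57.5110
Σ(R_m − R̄_m)² = 255.7520  ⇒  Var(R_m) = 255.7520 / 4 = 63.9380
β = Cov / Var(R_m) = 57.5110 / 63.9380 = 0.8995
MRP = 7.6% − 1.8% = 5.80%
E(R) = R_f + β × MRP = 1.8% + 0.8995 × 5.8% = 7.02%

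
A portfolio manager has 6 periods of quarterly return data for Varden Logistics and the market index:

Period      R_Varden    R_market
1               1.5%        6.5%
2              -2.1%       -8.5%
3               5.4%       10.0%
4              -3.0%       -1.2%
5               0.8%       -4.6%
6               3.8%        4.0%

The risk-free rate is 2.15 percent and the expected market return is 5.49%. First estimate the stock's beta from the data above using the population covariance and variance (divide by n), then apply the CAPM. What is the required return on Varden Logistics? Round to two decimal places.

Mean R_i = (1.5 − 2.1 + 5.4 − 3.0 + 0.8 + 3.8) / 6 = 1.0667%
Mean R_m = (6.5 − 8.5 + 10.0 − 1.2 − 4.6 + 4.0) / 6 = 1.0333%
Σ(R_i − R̄_i)(R_m − R̄_m) = 90.1067  ⇒  Cov = 90.1067 / 6 = 15.0178
Σ(R_m − R̄_m)² = 246.6933  ⇒  Var(R_m) = 246.6933 / 6 = 41.1156
β = Cov / Var(R_m) = 15.0178 / 41.1156 = 0.3653
MRP = 5.49% − 2.15% = 3.34%
E(R) = R_f + β × MRP = 2.15% + 0.3653 × 3.34% = 3.37%

3.37%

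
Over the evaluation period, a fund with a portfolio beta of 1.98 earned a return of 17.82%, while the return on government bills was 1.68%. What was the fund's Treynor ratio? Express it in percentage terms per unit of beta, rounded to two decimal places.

Treynor = (R_P − R_f) / β_P = (17.82% − 1.68%) / 1.9800 = 16.14% / 1.9800 = 8.15%

8.15%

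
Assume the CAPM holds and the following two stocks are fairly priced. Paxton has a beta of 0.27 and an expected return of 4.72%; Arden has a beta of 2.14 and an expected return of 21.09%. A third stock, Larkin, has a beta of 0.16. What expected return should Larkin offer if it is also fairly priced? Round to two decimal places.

3.76%

MRP (SML slope) = (21.09% − 4.72%) / (2.14 − 0.27) = 16.37% / 1.87 = 8.7540%
R_f (intercept) = 4.72% − 0.27 × 8.7540% = 2.3564%
E(R_Larkin) = R_f + β × MRP = 2.3564% + 0.16 × 8.7540% = 3.76%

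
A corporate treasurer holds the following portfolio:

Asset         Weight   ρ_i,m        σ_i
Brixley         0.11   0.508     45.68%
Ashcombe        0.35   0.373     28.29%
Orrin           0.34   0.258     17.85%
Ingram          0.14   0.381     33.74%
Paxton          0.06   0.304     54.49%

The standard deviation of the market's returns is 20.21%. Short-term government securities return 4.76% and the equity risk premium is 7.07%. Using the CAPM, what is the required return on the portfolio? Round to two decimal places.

β_Brixley = 0.508 × 45.68% / 20.21% = 1.1482
β_Ashcombe = 0.373 × 28.29% / 20.21% = 0.5221
β_Orrin = 0.258 × 17.85% / 20.21% = 0.2279
β_Ingram = 0.381 × 33.74% / 20.21% = 0.6361
β_Paxton = 0.304 × 54.49% / 20.21% = 0.8196
β_P = Σ w_i β_i = 0.11×1.1482 + 0.35×0.5221 + 0.34×0.2279 + 0.14×0.6361 + 0.06×0.8196 = 0.5248
E(R_P) = R_f + β_P × MRP = 4.76% + 0.5248 × 7.07% = 8.47%

8.47%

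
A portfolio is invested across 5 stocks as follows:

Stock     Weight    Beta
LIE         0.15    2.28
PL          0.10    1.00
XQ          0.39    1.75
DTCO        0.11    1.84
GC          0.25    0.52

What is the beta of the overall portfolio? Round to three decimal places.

β_P = Σ w_i β_i = 0.15×2.28 + 0.10×1.00 + 0.39×1.75 + 0.11×1.84 + 0.25×0.52 = 1.4569

1.457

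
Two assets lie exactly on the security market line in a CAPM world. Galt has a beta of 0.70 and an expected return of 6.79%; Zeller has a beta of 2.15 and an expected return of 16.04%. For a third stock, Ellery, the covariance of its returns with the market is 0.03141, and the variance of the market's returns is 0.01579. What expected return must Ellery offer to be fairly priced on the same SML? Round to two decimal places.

MRP = (16.04% − 6.79%) / (2.15 − 0.70) = 6.3793%
R_f = 6.79% − 0.70 × 6.3793% = 2.3245%
β_Ellery = Cov / Var(R_m) = 0.03141 / 0.01579 = 1.9892
E(R_Ellery) = R_f + β × MRP = 2.3245% + 1.9892 × 6.3793% = 15.01%

15.01%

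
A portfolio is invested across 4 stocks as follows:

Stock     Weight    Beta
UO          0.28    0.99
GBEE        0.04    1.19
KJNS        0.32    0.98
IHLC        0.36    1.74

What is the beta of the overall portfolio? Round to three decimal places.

1.265

β_P = Σ w_i β_i = 0.28×0.99 + 0.04×1.19 + 0.32×0.98 + 0.36×1.74 = 1.2648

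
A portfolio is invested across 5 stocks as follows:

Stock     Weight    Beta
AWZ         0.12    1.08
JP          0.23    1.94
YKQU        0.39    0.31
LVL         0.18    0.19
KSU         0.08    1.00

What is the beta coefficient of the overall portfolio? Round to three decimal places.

0.811

β_P = Σ w_i β_i = 0.12×1.08 + 0.23×1.94 + 0.39×0.31 + 0.18×0.19 + 0.08×1.00 = 0.8109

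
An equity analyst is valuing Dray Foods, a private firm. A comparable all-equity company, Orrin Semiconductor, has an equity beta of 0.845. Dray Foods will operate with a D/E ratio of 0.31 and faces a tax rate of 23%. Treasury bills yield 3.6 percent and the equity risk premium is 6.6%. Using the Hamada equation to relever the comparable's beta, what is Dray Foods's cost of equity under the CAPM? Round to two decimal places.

β_L = β_U × [1 + (1 − t)(D/E)] = 0.845 × [1 + (1 − 0.23) × 0.31]
    = 0.845 × [1 + 0.77 × 0.31] = 0.845 × 1.2387 = 1.0467
E(R) = R_f + β_L × MRP = 3.6% + 1.0467 × 6.6% = 10.51%

10.51%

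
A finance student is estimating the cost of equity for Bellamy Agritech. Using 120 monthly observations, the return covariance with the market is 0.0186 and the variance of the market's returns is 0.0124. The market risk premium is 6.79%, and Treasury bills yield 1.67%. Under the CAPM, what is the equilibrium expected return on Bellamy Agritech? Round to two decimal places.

β = Cov(R_i, R_m) / Var(R_m) = 0.0186 / 0.0124 = 1.5000
E(R) = R_f + β × MRP = 1.67% + 1.5000 × 6.79% = 11.86%

11.86%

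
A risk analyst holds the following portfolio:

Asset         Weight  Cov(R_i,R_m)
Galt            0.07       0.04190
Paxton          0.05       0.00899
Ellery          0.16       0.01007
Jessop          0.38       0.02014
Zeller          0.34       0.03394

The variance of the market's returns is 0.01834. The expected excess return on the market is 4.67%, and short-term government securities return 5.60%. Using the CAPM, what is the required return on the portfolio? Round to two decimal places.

11.76%

β_Galt = 0.04190 / 0.01834 = 2.2846
β_Paxton = 0.00899 / 0.01834 = 0.4902
β_Ellery = 0.01007 / 0.01834 = 0.5491
β_Jessop = 0.02014 / 0.01834 = 1.0981
β_Zeller = 0.03394 / 0.01834 = 1.8506
β_P = Σ w_i β_i = 0.07×2.2846 + 0.05×0.4902 + 0.16×0.5491 + 0.38×1.0981 + 0.34×1.8506 = 1.3188
E(R_P) = R_f + β_P × MRP = 5.60% + 1.3188 × 4.67% = 11.76%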